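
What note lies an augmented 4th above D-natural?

G#

D up a perfect fourth is G, so the target letter is G.
From D, an augmented fourth is 6 semitones up: G#.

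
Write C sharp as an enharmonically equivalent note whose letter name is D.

Plain D sits 1 semitone above C#, so on the letter D the same pitch needs a flat: Db.

Db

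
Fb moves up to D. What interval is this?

Counting letters F–G–A–B–C–D gives a sixth.
Fb→D = 10 semitones, 1 wider than the major sixth (9), so augmented.

augmented sixth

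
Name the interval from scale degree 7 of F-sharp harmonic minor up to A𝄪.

Scale degree 7 of F# harmonic minor is E#.
E# up to A##: letters E→A make it a fourth; 6 semitones makes it augmented.

augmented fourth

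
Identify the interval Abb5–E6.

The letter names run A→E, a span of 4 letter steps, so the interval is some kind of fifth.
Abb to E is 9 semitones. A perfect fifth is 7, so 9 makes it doubly augmented.

doubly augmented fifth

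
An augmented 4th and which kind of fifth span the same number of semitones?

diminished

An augmented fourth spans 6 semitones.
A fifth spanning 6 semitones is diminished (the perfect fifth is 7).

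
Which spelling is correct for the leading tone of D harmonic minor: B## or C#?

C#

Each scale degree takes a distinct letter name. Degree 7 of a scale on D must use the letter C.
C# and B## are enharmonically the same pitch, but only C# uses the letter C, so it is the correct spelling here.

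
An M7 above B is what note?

A#

B up a major seventh is A#, so the target letter is A.
From B, a major seventh is 11 semitones up: A#.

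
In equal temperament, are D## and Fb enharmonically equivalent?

D## = pitch class 4 and Fb = pitch class 4 — the same pitch class, so they are enharmonic equivalents.

Yes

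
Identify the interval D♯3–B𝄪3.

augmented sixth

The letter names run D→B, a span of 5 letter steps, so the interval is some kind of sixth.
D# to B## is 10 semitones. A major sixth is 9, so 10 makes it augmented.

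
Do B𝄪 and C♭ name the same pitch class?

Two spellings are enharmonically equivalent only if they share a pitch class.
Here B## → 1, Cb → 11; 1 ≠ 11, so they are not.

No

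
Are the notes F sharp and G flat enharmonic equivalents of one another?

Yes

F# = pitch class 6 and Gb = pitch class 6 — the same pitch class, so they are enharmonic equivalents.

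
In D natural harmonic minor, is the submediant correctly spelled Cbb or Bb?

Bb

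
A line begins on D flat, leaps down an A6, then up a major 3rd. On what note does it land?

An augmented sixth down from Db is Fbb (letter F, 10 semitones down).
A major third up from Fbb is Abb (letter A, 4 semitones up).

Abb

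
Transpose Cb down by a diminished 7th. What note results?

D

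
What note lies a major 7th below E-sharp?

F#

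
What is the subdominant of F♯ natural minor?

B

The F# natural minor scale runs F# G# A B C# D E.
Degree 4 is B.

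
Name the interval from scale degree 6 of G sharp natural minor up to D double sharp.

augmented seventh

Scale degree 6 of G# natural minor is E.
E up to D##: letters E→D make it a seventh; 12 semitones makes it augmented.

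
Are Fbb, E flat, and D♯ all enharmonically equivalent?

Fbb = pitch class 3 and Eb = pitch class 3 and D# = pitch class 3 — the same pitch class, so they are enharmonic equivalents.

Yes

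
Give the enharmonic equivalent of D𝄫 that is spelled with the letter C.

Plain C sits at the same pitch as Dbb, so on the letter C the same pitch needs a natural: C.

C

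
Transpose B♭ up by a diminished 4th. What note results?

A fourth above B lands on the letter E.
A diminished fourth spans 4 semitones, so Bb moves to pitch class 2. On the letter E that is Ebb.

Ebb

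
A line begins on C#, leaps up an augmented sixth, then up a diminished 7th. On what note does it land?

An augmented sixth up from C# is A## (letter A, 10 semitones up).
A diminished seventh up from A## is G# (letter G, 9 semitones up).

G#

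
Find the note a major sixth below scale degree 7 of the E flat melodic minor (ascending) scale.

F

Scale degree 7 of Eb melodic minor (ascending) is D.
A major sixth (9 semitones) below D lands on the letter F, giving F.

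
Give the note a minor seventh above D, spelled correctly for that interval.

C

A seventh above D lands on the letter C.
A minor seventh spans 10 semitones, so D moves to pitch class 0. On the letter C that is C.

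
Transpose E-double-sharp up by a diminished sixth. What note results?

E up a major sixth is C#, so the target letter is C.
From E##, a diminished sixth is 7 semitones up: C#.

C#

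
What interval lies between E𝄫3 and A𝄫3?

perfect fourth

The letter names run E→A, a span of 3 letter steps, so the interval is some kind of fourth.
Ebb to Abb is 5 semitones. A perfect fourth is 5, so 5 makes it perfect.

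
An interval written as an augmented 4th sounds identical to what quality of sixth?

doubly diminished

An augmented fourth spans 6 semitones.
A sixth spanning 6 semitones is doubly diminished (the major sixth is 9).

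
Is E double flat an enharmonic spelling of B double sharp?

No

Ebb is pitch class 2; B## is pitch class 1.
The pitch classes differ (2 vs. 1), so they are not enharmonic equivalents.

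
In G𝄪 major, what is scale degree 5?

D##

Degree 5 takes the letter 4 steps above G, which is D.
In major, degree 5 sits 7 semitones above the tonic. G## + 7 semitones is pitch class 4, spelled on D as D##.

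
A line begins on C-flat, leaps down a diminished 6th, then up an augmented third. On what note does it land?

G##

A diminished sixth down from Cb is E (letter E, 7 semitones down).
An augmented third up from E is G## (letter G, 5 semitones up).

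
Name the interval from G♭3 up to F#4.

augmented seventh

Counting letters G–A–B–C–D–E–F gives a seventh.
Gb→F# = 12 semitones, 1 wider than the major seventh (11), so augmented.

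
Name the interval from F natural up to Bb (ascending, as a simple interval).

perfect fourth

Counting letters F–G–A–B gives a fourth.
F→Bb = 5 semitones, exactly the perfect fourth.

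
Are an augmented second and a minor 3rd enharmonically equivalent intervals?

Yes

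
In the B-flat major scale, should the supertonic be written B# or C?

Each scale degree takes a distinct letter name. Degree 2 of a scale on B must use the letter C.
C and B# are enharmonically the same pitch, but only C uses the letter C, so it is the correct spelling here.

C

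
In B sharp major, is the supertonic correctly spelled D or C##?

C##

Each scale degree takes a distinct letter name. Degree 2 of a scale on B must use the letter C.
C## and D are enharmonically the same pitch, but only C## uses the letter C, so it is the correct spelling here.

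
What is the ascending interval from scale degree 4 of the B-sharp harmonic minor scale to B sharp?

Scale degree 4 of B# harmonic minor is E#.
E# up to B#: letters E→B make it a fifth; 7 semitones makes it perfect.

perfect fifth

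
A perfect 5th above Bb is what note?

F

A fifth above B lands on the letter F.
A perfect fifth spans 7 semitones, so Bb moves to pitch class 5. On the letter F that is F.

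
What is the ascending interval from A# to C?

Counting letters A–B–C gives a third.
A#→C = 2 semitones, 2 narrower than the major third (4), so diminished.

diminished third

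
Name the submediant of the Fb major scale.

The Fb major scale runs Fb Gb Ab Bbb Cb Db Eb.
Degree 6 is Db.

Db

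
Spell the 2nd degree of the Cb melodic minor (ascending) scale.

Degree 2 takes the letter 1 step above C, which is D.
In melodic minor (ascending), degree 2 sits 2 semitones above the tonic. Cb + 2 semitones is pitch class 1, spelled on D as Db.

Db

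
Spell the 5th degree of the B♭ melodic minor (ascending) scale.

F

Degree 5 takes the letter 4 steps above B, which is F.
In melodic minor (ascending), degree 5 sits 7 semitones above the tonic. Bb + 7 semitones is pitch class 5, spelled on F as F.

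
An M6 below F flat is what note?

Abb

A sixth below F lands on the letter A.
A major sixth spans 9 semitones, so Fb moves to pitch class 7. On the letter A that is Abb.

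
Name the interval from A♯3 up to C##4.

major third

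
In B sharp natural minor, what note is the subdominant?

E#

Degree 4 takes the letter 3 steps above B, which is E.
In natural minor, degree 4 sits 5 semitones above the tonic. B# + 5 semitones is pitch class 5, spelled on E as E#.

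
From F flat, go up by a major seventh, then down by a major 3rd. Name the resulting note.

A major seventh up from Fb is Eb (letter E, 11 semitones up).
A major third down from Eb is Cb (letter C, 4 semitones down).

Cb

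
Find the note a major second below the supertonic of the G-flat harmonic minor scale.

The supertonic of Gb harmonic minor is Ab.
A major second (2 semitones) below Ab lands on the letter G, giving Gb.

Gb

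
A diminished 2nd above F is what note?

A second above F lands on the letter G.
A diminished second spans 0 semitones, so F moves to pitch class 5. On the letter G that is Gbb.

Gbb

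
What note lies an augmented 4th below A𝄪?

A fourth below A lands on the letter E.
An augmented fourth spans 6 semitones, so A## moves to pitch class 5. On the letter E that is E#.

E#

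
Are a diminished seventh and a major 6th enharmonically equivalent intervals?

Yes

A diminished seventh spans 9 semitones; a major sixth spans 9.
They are enharmonically equivalent.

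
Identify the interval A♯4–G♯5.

The letter names run A→G, a span of 6 letter steps, so the interval is some kind of seventh.
A# to G# is 10 semitones. A major seventh is 11, so 10 makes it minor.

minor seventh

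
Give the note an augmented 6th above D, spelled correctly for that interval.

B#

D up a major sixth is B, so the target letter is B.
From D, an augmented sixth is 10 semitones up: B#.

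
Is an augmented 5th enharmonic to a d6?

An augmented fifth spans 8 semitones; a diminished sixth spans 7.
The spans differ, so they are not enharmonic equivalents.

No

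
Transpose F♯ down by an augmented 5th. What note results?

Bb

F down a perfect fifth is Bb, so the target letter is B.
From F#, an augmented fifth is 8 semitones down: Bb.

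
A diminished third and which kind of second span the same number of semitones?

major

A diminished third spans 2 semitones.
A second spanning 2 semitones is major (the major second is 2).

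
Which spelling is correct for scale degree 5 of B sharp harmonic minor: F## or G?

Each scale degree takes a distinct letter name. Degree 5 of a scale on B must use the letter F.
F## and G are enharmonically the same pitch, but only F## uses the letter F, so it is the correct spelling here.

F##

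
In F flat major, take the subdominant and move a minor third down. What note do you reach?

Gb

The subdominant of Fb major is Bbb.
A minor third (3 semitones) below Bbb lands on the letter G, giving Gb.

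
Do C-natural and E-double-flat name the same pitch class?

Two spellings are enharmonically equivalent only if they share a pitch class.
Here C → 0, Ebb → 2; 0 ≠ 2, so they are not.

No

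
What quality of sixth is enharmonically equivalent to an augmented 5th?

minor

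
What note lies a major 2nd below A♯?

A second below A lands on the letter G.
A major second spans 2 semitones, so A# moves to pitch class 8. On the letter G that is G#.

G#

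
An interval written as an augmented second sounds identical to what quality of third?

minor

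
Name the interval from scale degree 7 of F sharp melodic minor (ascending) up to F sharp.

Scale degree 7 of F# melodic minor (ascending) is E#.
E# up to F#: letters E→F make it a second; 1 semitone makes it minor.

minor second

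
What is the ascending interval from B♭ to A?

major seventh

Counting letters B–C–D–E–F–G–A gives a seventh.
Bb→A = 11 semitones, exactly the major seventh.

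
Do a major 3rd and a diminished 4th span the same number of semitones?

Yes

A major third spans 4 semitones; a diminished fourth spans 4.
They are enharmonically equivalent.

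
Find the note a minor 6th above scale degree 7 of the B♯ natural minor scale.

Scale degree 7 of B# natural minor is A#.
A minor sixth (8 semitones) above A# lands on the letter F, giving F#.

F#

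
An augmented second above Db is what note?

E

A second above D lands on the letter E.
An augmented second spans 3 semitones, so Db moves to pitch class 4. On the letter E that is E.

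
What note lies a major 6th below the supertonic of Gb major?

The supertonic of Gb major is Ab.
A major sixth (9 semitones) below Ab lands on the letter C, giving Cb.

Cb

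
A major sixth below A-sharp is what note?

A sixth below A lands on the letter C.
A major sixth spans 9 semitones, so A# moves to pitch class 1. On the letter C that is C#.

C#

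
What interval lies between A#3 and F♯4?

minor sixth

The letter names run A→F, a span of 5 letter steps, so the interval is some kind of sixth.
A# to F# is 8 semitones. A major sixth is 9, so 8 makes it minor.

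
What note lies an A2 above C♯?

C up a major second is D, so the target letter is D.
From C#, an augmented second is 3 semitones up: D##.

D##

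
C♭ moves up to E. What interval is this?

Counting letters C–D–E gives a third.
Cb→E = 5 semitones, 1 wider than the major third (4), so augmented.

augmented third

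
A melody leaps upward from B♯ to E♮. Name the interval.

The letter names run B→E, a span of 3 letter steps, so the interval is some kind of fourth.
B# to E is 4 semitones. A perfect fourth is 5, so 4 makes it diminished.

diminished fourth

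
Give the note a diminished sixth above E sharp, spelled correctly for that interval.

E up a major sixth is C#, so the target letter is C.
From E#, a diminished sixth is 7 semitones up: C.

C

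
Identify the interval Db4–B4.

augmented sixth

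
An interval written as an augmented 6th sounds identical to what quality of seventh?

minor

An augmented sixth spans 10 semitones.
A seventh spanning 10 semitones is minor (the major seventh is 11).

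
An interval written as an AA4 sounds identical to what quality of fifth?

perfect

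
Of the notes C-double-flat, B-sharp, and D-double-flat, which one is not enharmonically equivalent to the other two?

Cbb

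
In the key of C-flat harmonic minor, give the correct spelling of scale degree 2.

Db

Degree 2 takes the letter 1 step above C, which is D.
In harmonic minor, degree 2 sits 2 semitones above the tonic. Cb + 2 semitones is pitch class 1, spelled on D as Db.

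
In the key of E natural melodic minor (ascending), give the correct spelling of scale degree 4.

A

Degree 4 takes the letter 3 steps above E, which is A.
In melodic minor (ascending), degree 4 sits 5 semitones above the tonic. E + 5 semitones is pitch class 9, spelled on A as A.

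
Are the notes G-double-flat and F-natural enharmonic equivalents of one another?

Yes

Gbb = pitch class 5 and F = pitch class 5 — the same pitch class, so they are enharmonic equivalents.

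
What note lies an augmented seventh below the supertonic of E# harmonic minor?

G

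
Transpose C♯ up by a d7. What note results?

C up a major seventh is B, so the target letter is B.
From C#, a diminished seventh is 9 semitones up: Bb.

Bb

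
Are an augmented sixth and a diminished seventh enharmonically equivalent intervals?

No

An augmented sixth spans 10 semitones; a diminished seventh spans 9.
The spans differ, so they are not enharmonic equivalents.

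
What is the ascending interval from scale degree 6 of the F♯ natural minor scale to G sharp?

Scale degree 6 of F# natural minor is D.
D up to G#: letters D→G make it a fourth; 6 semitones makes it augmented.

augmented fourth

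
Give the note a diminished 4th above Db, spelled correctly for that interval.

Gbb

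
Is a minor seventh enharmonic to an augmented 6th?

A minor seventh spans 10 semitones; an augmented sixth spans 10.
They are enharmonically equivalent.

Yes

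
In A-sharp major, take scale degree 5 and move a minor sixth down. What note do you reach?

G##

Scale degree 5 of A# major is E#.
A minor sixth (8 semitones) below E# lands on the letter G, giving G##.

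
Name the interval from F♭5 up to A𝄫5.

minor third

Counting letters F–G–A gives a third.
Fb→Abb = 3 semitones, 1 narrower than the major third (4), so minor.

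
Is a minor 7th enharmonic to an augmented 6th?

A minor seventh spans 10 semitones; an augmented sixth spans 10.
They are enharmonically equivalent.

Yes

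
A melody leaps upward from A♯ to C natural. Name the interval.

diminished third

The letter names run A→C, a span of 2 letter steps, so the interval is some kind of third.
A# to C is 2 semitones. A major third is 4, so 2 makes it diminished.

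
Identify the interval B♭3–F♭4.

Counting letters B–C–D–E–F gives a fifth.
Bb→Fb = 6 semitones, 1 narrower than the perfect fifth (7), so diminished.

diminished fifth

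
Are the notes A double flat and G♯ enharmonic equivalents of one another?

No

Two spellings are enharmonically equivalent only if they share a pitch class.
Here Abb → 7, G# → 8; 7 ≠ 8, so they are not.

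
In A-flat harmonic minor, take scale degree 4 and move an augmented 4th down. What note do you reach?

Abb

Scale degree 4 of Ab harmonic minor is Db.
An augmented fourth (6 semitones) below Db lands on the letter A, giving Abb.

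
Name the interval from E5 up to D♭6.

The letter names run E→D, a span of 6 letter steps, so the interval is some kind of seventh.
E to Db is 9 semitones. A major seventh is 11, so 9 makes it diminished.

diminished seventh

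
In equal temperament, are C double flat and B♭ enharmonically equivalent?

Yes

Cbb = pitch class 10 and Bb = pitch class 10 — the same pitch class, so they are enharmonic equivalents.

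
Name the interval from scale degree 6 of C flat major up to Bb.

major second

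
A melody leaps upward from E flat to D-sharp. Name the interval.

Counting letters E–F–G–A–B–C–D gives a seventh.
Eb→D# = 12 semitones, 1 wider than the major seventh (11), so augmented.

augmented seventh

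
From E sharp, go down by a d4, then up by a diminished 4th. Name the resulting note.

A diminished fourth down from E# is B## (letter B, 4 semitones down).
A diminished fourth up from B## is E# (letter E, 4 semitones up).

E#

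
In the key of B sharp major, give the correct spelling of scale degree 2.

C##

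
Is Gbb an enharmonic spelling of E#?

Yes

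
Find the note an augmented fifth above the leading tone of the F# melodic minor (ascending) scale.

B##

The leading tone of F# melodic minor (ascending) is E#.
An augmented fifth (8 semitones) above E# lands on the letter B, giving B##.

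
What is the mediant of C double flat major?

Degree 3 takes the letter 2 steps above C, which is E.
In major, degree 3 sits 4 semitones above the tonic. Cbb + 4 semitones is pitch class 2, spelled on E as Ebb.

Ebb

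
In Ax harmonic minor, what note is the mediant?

Degree 3 takes the letter 2 steps above A, which is C.
In harmonic minor, degree 3 sits 3 semitones above the tonic. A## + 3 semitones is pitch class 2, spelled on C as C##.

C##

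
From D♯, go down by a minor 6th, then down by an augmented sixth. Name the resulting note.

A

A minor sixth down from D# is F## (letter F, 8 semitones down).
An augmented sixth down from F## is A (letter A, 10 semitones down).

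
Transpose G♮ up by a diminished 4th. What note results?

A fourth above G lands on the letter C.
A diminished fourth spans 4 semitones, so G moves to pitch class 11. On the letter C that is Cb.

Cb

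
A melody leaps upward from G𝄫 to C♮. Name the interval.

doubly augmented fourth

Counting letters G–A–B–C gives a fourth.
Gbb→C = 7 semitones, 2 wider than the perfect fourth (5), so doubly augmented.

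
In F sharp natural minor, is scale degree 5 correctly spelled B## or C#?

C#

Each scale degree takes a distinct letter name. Degree 5 of a scale on F must use the letter C.
C# and B## are enharmonically the same pitch, but only C# uses the letter C, so it is the correct spelling here.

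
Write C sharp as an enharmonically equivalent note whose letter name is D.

Db

C# is pitch class 1. The letter D alone is pitch class 2.
To reach pitch class 1 from D requires an offset of -1 semitone, i.e. flat: Db.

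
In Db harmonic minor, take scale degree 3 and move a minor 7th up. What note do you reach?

Scale degree 3 of Db harmonic minor is Fb.
A minor seventh (10 semitones) above Fb lands on the letter E, giving Ebb.

Ebb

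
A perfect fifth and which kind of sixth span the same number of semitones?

diminished

A perfect fifth spans 7 semitones.
A sixth spanning 7 semitones is diminished (the major sixth is 9).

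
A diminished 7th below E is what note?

A seventh below E lands on the letter F.
A diminished seventh spans 9 semitones, so E moves to pitch class 7. On the letter F that is F##.

F##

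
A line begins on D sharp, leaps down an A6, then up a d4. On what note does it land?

Bbb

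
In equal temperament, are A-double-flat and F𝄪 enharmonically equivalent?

Yes

Abb is pitch class 7; F## is pitch class 7.
All spellings map to pitch class 7, so they are enharmonically equivalent.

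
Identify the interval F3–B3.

Counting letters F–G–A–B gives a fourth.
F→B = 6 semitones, 1 wider than the perfect fourth (5), so augmented.

augmented fourth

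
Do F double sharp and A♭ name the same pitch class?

No

F## is pitch class 7; Ab is pitch class 8.
The pitch classes differ (7 vs. 8), so they are not enharmonic equivalents.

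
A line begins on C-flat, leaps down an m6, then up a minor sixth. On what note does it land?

A minor sixth down from Cb is Eb (letter E, 8 semitones down).
A minor sixth up from Eb is Cb (letter C, 8 semitones up).

Cb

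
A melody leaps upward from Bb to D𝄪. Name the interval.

doubly augmented third

Counting letters B–C–D gives a third.
Bb→D## = 6 semitones, 2 wider than the major third (4), so doubly augmented.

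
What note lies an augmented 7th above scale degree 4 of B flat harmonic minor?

Scale degree 4 of Bb harmonic minor is Eb.
An augmented seventh (12 semitones) above Eb lands on the letter D, giving D#.

D#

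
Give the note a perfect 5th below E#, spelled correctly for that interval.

E down a perfect fifth is A, so the target letter is A.
From E#, a perfect fifth is 7 semitones down: A#.

A#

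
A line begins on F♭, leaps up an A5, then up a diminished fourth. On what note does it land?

Fb

An augmented fifth up from Fb is C (letter C, 8 semitones up).
A diminished fourth up from C is Fb (letter F, 4 semitones up).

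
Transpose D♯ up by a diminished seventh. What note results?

C

A seventh above D lands on the letter C.
A diminished seventh spans 9 semitones, so D# moves to pitch class 0. On the letter C that is C.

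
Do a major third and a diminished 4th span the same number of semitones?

A major third spans 4 semitones; a diminished fourth spans 4.
They are enharmonically equivalent.

Yes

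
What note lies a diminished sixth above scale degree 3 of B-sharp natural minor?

Bb

Scale degree 3 of B# natural minor is D#.
A diminished sixth (7 semitones) above D# lands on the letter B, giving Bb.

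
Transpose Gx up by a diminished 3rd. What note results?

B

A third above G lands on the letter B.
A diminished third spans 2 semitones, so G## moves to pitch class 11. On the letter B that is B.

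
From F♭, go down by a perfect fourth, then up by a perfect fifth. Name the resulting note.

A perfect fourth down from Fb is Cb (letter C, 5 semitones down).
A perfect fifth up from Cb is Gb (letter G, 7 semitones up).

Gb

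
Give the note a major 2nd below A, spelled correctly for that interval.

G

A second below A lands on the letter G.
A major second spans 2 semitones, so A moves to pitch class 7. On the letter G that is G.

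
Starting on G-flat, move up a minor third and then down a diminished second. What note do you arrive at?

A

A minor third up from Gb is Bbb (letter B, 3 semitones up).
A diminished second down from Bbb is A (letter A, 0 semitones down).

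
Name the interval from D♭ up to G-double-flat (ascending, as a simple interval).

diminished fourth

The letter names run D→G, a span of 3 letter steps, so the interval is some kind of fourth.
Db to Gbb is 4 semitones. A perfect fourth is 5, so 4 makes it diminished.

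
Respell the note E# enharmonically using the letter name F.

Plain F sits at the same pitch as E#, so on the letter F the same pitch needs a natural: F.

F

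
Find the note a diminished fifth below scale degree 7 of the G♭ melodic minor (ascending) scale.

B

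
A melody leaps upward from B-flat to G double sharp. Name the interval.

doubly augmented sixth

Counting letters B–C–D–E–F–G gives a sixth.
Bb→G## = 11 semitones, 2 wider than the major sixth (9), so doubly augmented.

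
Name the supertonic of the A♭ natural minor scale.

Bb

The Ab natural minor scale runs Ab Bb Cb Db Eb Fb Gb.
Degree 2 is Bb.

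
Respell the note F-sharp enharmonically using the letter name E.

E##

F# is pitch class 6. The letter E alone is pitch class 4.
To reach pitch class 6 from E requires an offset of +2 semitones, i.e. double sharp: E##.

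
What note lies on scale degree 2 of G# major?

The G# major scale runs G# A# B# C# D# E# F##.
Degree 2 is A#.

A#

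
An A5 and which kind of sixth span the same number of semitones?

minor

An augmented fifth spans 8 semitones.
A sixth spanning 8 semitones is minor (the major sixth is 9).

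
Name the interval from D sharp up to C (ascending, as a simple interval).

diminished seventh

The letter names run D→C, a span of 6 letter steps, so the interval is some kind of seventh.
D# to C is 9 semitones. A major seventh is 11, so 9 makes it diminished.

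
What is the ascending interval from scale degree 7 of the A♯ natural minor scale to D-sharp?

perfect fifth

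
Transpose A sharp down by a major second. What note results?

A second below A lands on the letter G.
A major second spans 2 semitones, so A# moves to pitch class 8. On the letter G that is G#.

G#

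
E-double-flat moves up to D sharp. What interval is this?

The letter names run E→D, a span of 6 letter steps, so the interval is some kind of seventh.
Ebb to D# is 13 semitones. A major seventh is 11, so 13 makes it doubly augmented.

doubly augmented seventh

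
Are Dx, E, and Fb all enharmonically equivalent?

Yes

D## = pitch class 4 and E = pitch class 4 and Fb = pitch class 4 — the same pitch class, so they are enharmonic equivalents.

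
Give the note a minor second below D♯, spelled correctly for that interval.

C##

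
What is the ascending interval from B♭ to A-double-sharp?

doubly augmented seventh

The letter names run B→A, a span of 6 letter steps, so the interval is some kind of seventh.
Bb to A## is 13 semitones. A major seventh is 11, so 13 makes it doubly augmented.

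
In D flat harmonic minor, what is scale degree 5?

The Db harmonic minor scale runs Db Eb Fb Gb Ab Bbb C.
Degree 5 is Ab.

Ab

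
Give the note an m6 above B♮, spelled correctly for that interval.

G

B up a major sixth is G#, so the target letter is G.
From B, a minor sixth is 8 semitones up: G.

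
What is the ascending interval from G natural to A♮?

major second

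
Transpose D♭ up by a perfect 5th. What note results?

Ab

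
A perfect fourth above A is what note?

D

A up a perfect fourth is D, so the target letter is D.
From A, a perfect fourth is 5 semitones up: D.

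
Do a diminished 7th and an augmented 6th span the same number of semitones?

No

A diminished seventh spans 9 semitones; an augmented sixth spans 10.
The spans differ, so they are not enharmonic equivalents.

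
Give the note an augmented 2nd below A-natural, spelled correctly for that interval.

A down a major second is G, so the target letter is G.
From A, an augmented second is 3 semitones down: Gb.

Gb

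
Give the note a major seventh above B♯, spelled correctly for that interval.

A seventh above B lands on the letter A.
A major seventh spans 11 semitones, so B# moves to pitch class 11. On the letter A that is A##.

A##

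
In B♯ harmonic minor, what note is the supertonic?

The B# harmonic minor scale runs B# C## D# E# F## G# A##.
Degree 2 is C##.

C##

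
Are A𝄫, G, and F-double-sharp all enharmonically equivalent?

Yes

Abb = pitch class 7 and G = pitch class 7 and F## = pitch class 7 — the same pitch class, so they are enharmonic equivalents.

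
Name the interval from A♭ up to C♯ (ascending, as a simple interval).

augmented third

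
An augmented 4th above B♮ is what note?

E#

B up a perfect fourth is E, so the target letter is E.
From B, an augmented fourth is 6 semitones up: E#.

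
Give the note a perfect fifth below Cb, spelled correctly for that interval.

Fb

C down a perfect fifth is F, so the target letter is F.
From Cb, a perfect fifth is 7 semitones down: Fb.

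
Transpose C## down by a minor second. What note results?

B##

A second below C lands on the letter B.
A minor second spans 1 semitone, so C## moves to pitch class 1. On the letter B that is B##.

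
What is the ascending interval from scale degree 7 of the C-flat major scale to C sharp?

augmented second

Scale degree 7 of Cb major is Bb.
Bb up to C#: letters B→C make it a second; 3 semitones makes it augmented.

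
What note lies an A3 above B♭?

D#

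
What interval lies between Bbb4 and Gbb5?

minor sixth

Counting letters B–C–D–E–F–G gives a sixth.
Bbb→Gbb = 8 semitones, 1 narrower than the major sixth (9), so minor.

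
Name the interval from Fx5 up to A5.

diminished third

Counting letters F–G–A gives a third.
F##→A = 2 semitones, 2 narrower than the major third (4), so diminished.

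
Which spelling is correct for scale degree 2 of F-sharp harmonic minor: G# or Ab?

Each scale degree takes a distinct letter name. Degree 2 of a scale on F must use the letter G.
G# and Ab are enharmonically the same pitch, but only G# uses the letter G, so it is the correct spelling here.

G#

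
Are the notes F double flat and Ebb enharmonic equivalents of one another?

No

Two spellings are enharmonically equivalent only if they share a pitch class.
Here Fbb → 3, Ebb → 2; 2 ≠ 3, so they are not.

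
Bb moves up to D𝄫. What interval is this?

Counting letters B–C–D gives a third.
Bb→Dbb = 2 semitones, 2 narrower than the major third (4), so diminished.

diminished third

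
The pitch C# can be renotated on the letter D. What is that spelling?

Db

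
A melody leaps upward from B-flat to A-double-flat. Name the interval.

diminished seventh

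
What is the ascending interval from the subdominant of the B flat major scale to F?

The subdominant of Bb major is Eb.
Eb up to F: letters E→F make it a second; 2 semitones makes it major.

major second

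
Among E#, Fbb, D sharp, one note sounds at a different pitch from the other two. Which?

E#

In 12-tone equal temperament, enharmonic equivalents share a pitch class. E# is pitch class 5; Fbb is pitch class 3; D# is pitch class 3.
Fbb and D# share pitch class 3, while E# is pitch class 5.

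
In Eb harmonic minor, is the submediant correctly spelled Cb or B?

Each scale degree takes a distinct letter name. Degree 6 of a scale on E must use the letter C.
Cb and B are enharmonically the same pitch, but only Cb uses the letter C, so it is the correct spelling here.

Cb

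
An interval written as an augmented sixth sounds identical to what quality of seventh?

An augmented sixth spans 10 semitones.
A seventh spanning 10 semitones is minor (the major seventh is 11).

minor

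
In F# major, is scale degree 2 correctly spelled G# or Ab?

G#

Each scale degree takes a distinct letter name. Degree 2 of a scale on F must use the letter G.
G# and Ab are enharmonically the same pitch, but only G# uses the letter G, so it is the correct spelling here.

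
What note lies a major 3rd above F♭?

Ab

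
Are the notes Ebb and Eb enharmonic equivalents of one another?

No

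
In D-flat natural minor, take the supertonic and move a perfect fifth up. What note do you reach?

The supertonic of Db natural minor is Eb.
A perfect fifth (7 semitones) above Eb lands on the letter B, giving Bb.

Bb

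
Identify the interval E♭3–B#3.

doubly augmented fifth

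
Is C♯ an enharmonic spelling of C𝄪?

No

Two spellings are enharmonically equivalent only if they share a pitch class.
Here C# → 1, C## → 2; 1 ≠ 2, so they are not.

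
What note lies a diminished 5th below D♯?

G##

A fifth below D lands on the letter G.
A diminished fifth spans 6 semitones, so D# moves to pitch class 9. On the letter G that is G##.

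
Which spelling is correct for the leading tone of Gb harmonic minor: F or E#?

F

Each scale degree takes a distinct letter name. Degree 7 of a scale on G must use the letter F.
F and E# are enharmonically the same pitch, but only F uses the letter F, so it is the correct spelling here.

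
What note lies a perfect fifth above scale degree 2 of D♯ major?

B#

Scale degree 2 of D# major is E#.
A perfect fifth (7 semitones) above E# lands on the letter B, giving B#.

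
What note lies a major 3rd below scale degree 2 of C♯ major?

B

Scale degree 2 of C# major is D#.
A major third (4 semitones) below D# lands on the letter B, giving B.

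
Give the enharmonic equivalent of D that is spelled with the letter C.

C##

Plain C sits 2 semitones below D, so on the letter C the same pitch needs a double sharp: C##.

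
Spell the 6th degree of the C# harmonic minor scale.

A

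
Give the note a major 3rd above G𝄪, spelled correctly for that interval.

A third above G lands on the letter B.
A major third spans 4 semitones, so G## moves to pitch class 1. On the letter B that is B##.

B##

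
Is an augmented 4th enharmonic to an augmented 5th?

No

An augmented fourth spans 6 semitones; an augmented fifth spans 8.
The spans differ, so they are not enharmonic equivalents.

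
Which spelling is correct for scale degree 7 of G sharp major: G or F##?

F##

Each scale degree takes a distinct letter name. Degree 7 of a scale on G must use the letter F.
F## and G are enharmonically the same pitch, but only F## uses the letter F, so it is the correct spelling here.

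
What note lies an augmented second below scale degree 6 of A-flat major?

Ebb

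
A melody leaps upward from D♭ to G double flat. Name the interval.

diminished fourth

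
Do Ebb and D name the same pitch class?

Yes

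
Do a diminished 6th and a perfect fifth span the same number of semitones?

Yes

A diminished sixth spans 7 semitones; a perfect fifth spans 7.
They are enharmonically equivalent.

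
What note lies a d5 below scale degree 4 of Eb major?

D

Scale degree 4 of Eb major is Ab.
A diminished fifth (6 semitones) below Ab lands on the letter D, giving D.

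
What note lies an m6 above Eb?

A sixth above E lands on the letter C.
A minor sixth spans 8 semitones, so Eb moves to pitch class 11. On the letter C that is Cb.

Cb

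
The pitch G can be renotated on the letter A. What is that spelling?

Abb

G is pitch class 7. The letter A alone is pitch class 9.
To reach pitch class 7 from A requires an offset of -2 semitones, i.e. double flat: Abb.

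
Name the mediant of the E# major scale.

Degree 3 takes the letter 2 steps above E, which is G.
In major, degree 3 sits 4 semitones above the tonic. E# + 4 semitones is pitch class 9, spelled on G as G##.

G##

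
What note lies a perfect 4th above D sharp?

D up a perfect fourth is G, so the target letter is G.
From D#, a perfect fourth is 5 semitones up: G#.

G#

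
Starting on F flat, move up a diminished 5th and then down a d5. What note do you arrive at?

A diminished fifth up from Fb is Cbb (letter C, 6 semitones up).
A diminished fifth down from Cbb is Fb (letter F, 6 semitones down).

Fb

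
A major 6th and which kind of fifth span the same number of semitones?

A major sixth spans 9 semitones.
A fifth spanning 9 semitones is doubly augmented (the perfect fifth is 7).

doubly augmented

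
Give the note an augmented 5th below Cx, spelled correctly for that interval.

F#

A fifth below C lands on the letter F.
An augmented fifth spans 8 semitones, so C## moves to pitch class 6. On the letter F that is F#.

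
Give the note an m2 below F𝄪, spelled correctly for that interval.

E##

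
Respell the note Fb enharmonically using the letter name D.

Fb is pitch class 4. The letter D alone is pitch class 2.
To reach pitch class 4 from D requires an offset of +2 semitones, i.e. double sharp: D##.

D##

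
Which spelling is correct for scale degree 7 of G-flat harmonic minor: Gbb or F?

Each scale degree takes a distinct letter name. Degree 7 of a scale on G must use the letter F.
F and Gbb are enharmonically the same pitch, but only F uses the letter F, so it is the correct spelling here.

F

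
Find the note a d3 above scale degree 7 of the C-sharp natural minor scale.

Db

Scale degree 7 of C# natural minor is B.
A diminished third (2 semitones) above B lands on the letter D, giving Db.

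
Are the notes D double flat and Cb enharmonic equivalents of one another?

Dbb is pitch class 0; Cb is pitch class 11.
The pitch classes differ (0 vs. 11), so they are not enharmonic equivalents.

No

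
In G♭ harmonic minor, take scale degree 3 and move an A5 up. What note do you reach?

Scale degree 3 of Gb harmonic minor is Bbb.
An augmented fifth (8 semitones) above Bbb lands on the letter F, giving F.

F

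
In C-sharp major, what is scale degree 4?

Degree 4 takes the letter 3 steps above C, which is F.
In major, degree 4 sits 5 semitones above the tonic. C# + 5 semitones is pitch class 6, spelled on F as F#.

F#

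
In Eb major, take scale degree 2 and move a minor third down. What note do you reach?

D

Scale degree 2 of Eb major is F.
A minor third (3 semitones) below F lands on the letter D, giving D.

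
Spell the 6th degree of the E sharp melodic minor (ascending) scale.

Degree 6 takes the letter 5 steps above E, which is C.
In melodic minor (ascending), degree 6 sits 9 semitones above the tonic. E# + 9 semitones is pitch class 2, spelled on C as C##.

C##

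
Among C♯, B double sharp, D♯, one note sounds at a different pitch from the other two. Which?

In 12-tone equal temperament, enharmonic equivalents share a pitch class. C# is pitch class 1; B## is pitch class 1; D# is pitch class 3.
C# and B## share pitch class 1, while D# is pitch class 3.

D#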